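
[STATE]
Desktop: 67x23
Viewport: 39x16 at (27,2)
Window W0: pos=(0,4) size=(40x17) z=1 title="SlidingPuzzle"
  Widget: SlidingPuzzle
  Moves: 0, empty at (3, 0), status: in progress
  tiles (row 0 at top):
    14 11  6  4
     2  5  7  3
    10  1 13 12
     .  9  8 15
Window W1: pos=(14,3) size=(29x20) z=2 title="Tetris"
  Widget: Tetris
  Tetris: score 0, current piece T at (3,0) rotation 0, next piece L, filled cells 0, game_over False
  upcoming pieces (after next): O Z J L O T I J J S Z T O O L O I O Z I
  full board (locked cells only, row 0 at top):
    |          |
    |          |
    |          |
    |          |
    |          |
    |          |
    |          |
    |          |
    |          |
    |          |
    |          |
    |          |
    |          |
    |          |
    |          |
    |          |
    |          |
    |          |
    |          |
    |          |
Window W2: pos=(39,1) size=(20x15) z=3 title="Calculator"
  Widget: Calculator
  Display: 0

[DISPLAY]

            ┃ Calculator       ┃       
━━━━━━━━━━━━┠──────────────────┨       
            ┃                 0┃       
────────────┃┌───┬───┬───┬───┐ ┃       
ext:        ┃│ 7 │ 8 │ 9 │ ÷ │ ┃       
 ▒          ┃├───┼───┼───┼───┤ ┃       
▒▒          ┃│ 4 │ 5 │ 6 │ × │ ┃       
            ┃├───┼───┼───┼───┤ ┃       
            ┃│ 1 │ 2 │ 3 │ - │ ┃       
            ┃├───┼───┼───┼───┤ ┃       
core:       ┃│ 0 │ . │ = │ + │ ┃       
            ┃├───┼───┼───┼───┤ ┃       
            ┃│ C │ MC│ MR│ M+│ ┃       
            ┗━━━━━━━━━━━━━━━━━━┛       
               ┃                       
               ┃                       


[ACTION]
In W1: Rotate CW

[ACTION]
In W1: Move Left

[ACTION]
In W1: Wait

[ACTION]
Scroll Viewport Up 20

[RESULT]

                                       
            ┏━━━━━━━━━━━━━━━━━━┓       
            ┃ Calculator       ┃       
━━━━━━━━━━━━┠──────────────────┨       
            ┃                 0┃       
────────────┃┌───┬───┬───┬───┐ ┃       
ext:        ┃│ 7 │ 8 │ 9 │ ÷ │ ┃       
 ▒          ┃├───┼───┼───┼───┤ ┃       
▒▒          ┃│ 4 │ 5 │ 6 │ × │ ┃       
            ┃├───┼───┼───┼───┤ ┃       
            ┃│ 1 │ 2 │ 3 │ - │ ┃       
            ┃├───┼───┼───┼───┤ ┃       
core:       ┃│ 0 │ . │ = │ + │ ┃       
            ┃├───┼───┼───┼───┤ ┃       
            ┃│ C │ MC│ MR│ M+│ ┃       
            ┗━━━━━━━━━━━━━━━━━━┛       


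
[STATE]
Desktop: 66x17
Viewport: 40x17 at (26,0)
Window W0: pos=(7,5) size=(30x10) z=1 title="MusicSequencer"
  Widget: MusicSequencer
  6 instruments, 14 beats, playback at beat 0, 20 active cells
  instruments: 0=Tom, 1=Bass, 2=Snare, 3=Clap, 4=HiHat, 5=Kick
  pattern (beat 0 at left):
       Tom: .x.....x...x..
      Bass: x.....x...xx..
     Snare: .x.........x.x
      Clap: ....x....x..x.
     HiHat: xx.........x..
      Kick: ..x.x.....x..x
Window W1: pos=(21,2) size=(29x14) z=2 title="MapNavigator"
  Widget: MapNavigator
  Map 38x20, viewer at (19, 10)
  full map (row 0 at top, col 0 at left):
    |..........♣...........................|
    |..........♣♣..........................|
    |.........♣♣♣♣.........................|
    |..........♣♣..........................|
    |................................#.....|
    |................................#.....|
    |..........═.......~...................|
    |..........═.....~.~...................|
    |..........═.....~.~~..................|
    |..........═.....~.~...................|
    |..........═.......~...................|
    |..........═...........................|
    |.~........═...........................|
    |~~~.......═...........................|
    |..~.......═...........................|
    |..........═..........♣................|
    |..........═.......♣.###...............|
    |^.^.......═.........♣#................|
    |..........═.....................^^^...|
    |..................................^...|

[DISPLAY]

                                        
                                        
━━━━━━━━━━━━━━━━━━━━━━━┓                
Navigator              ┃                
───────────────────────┨                
......................#┃                
═.......~..............┃                
═.....~.~..............┃                
═.....~.~~.............┃                
═.....~.~..............┃                
═.......~@.............┃                
═......................┃                
═......................┃                
═......................┃                
═......................┃                
━━━━━━━━━━━━━━━━━━━━━━━┛                
                                        


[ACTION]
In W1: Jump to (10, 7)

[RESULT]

                                        
                                        
━━━━━━━━━━━━━━━━━━━━━━━┓                
Navigator              ┃                
───────────────────────┨                
........♣♣♣♣...........┃                
.........♣♣............┃                
.......................┃                
.......................┃                
.........═.......~.....┃                
.........@.....~.~.....┃                
.........═.....~.~~....┃                
.........═.....~.~.....┃                
.........═.......~.....┃                
.........═.............┃                
━━━━━━━━━━━━━━━━━━━━━━━┛                
                                        


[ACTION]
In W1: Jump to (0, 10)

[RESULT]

                                        
                                        
━━━━━━━━━━━━━━━━━━━━━━━┓                
Navigator              ┃                
───────────────────────┨                
         ..............┃                
         ..........═...┃                
         ..........═...┃                
         ..........═...┃                
         ..........═...┃                
         @.........═...┃                
         ..........═...┃                
         .~........═...┃                
         ~~~.......═...┃                
         ..~.......═...┃                
━━━━━━━━━━━━━━━━━━━━━━━┛                
                                        


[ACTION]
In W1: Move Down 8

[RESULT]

                                        
                                        
━━━━━━━━━━━━━━━━━━━━━━━┓                
Navigator              ┃                
───────────────────────┨                
         ~~~.......═...┃                
         ..~.......═...┃                
         ..........═...┃                
         ..........═...┃                
         ^.^.......═...┃                
         @.........═...┃                
         ..............┃                
                       ┃                
                       ┃                
                       ┃                
━━━━━━━━━━━━━━━━━━━━━━━┛                
                                        


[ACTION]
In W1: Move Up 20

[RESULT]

                                        
                                        
━━━━━━━━━━━━━━━━━━━━━━━┓                
Navigator              ┃                
───────────────────────┨                
                       ┃                
                       ┃                
                       ┃                
                       ┃                
                       ┃                
         @.........♣...┃                
         ..........♣♣..┃                
         .........♣♣♣♣.┃                
         ..........♣♣..┃                
         ..............┃                
━━━━━━━━━━━━━━━━━━━━━━━┛                
                                        


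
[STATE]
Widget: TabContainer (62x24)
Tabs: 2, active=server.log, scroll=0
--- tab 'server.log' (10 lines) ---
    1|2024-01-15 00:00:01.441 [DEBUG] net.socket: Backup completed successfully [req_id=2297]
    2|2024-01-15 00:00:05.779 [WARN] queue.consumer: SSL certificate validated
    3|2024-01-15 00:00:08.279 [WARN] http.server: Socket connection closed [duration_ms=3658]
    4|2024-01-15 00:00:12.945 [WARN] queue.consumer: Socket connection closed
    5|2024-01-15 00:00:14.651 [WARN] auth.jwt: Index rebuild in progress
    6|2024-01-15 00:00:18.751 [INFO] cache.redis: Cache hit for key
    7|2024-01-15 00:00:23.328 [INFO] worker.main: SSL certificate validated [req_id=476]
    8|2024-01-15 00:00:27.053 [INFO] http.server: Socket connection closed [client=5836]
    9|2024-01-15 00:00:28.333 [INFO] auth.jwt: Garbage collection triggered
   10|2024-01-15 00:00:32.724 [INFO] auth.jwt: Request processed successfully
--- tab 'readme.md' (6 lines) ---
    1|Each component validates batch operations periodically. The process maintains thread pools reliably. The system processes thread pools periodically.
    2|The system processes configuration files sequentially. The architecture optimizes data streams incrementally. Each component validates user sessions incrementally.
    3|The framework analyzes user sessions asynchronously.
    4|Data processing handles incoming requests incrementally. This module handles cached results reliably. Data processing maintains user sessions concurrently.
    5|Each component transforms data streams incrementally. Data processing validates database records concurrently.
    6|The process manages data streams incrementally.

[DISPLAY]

[server.log]│ readme.md                                       
──────────────────────────────────────────────────────────────
2024-01-15 00:00:01.441 [DEBUG] net.socket: Backup completed s
2024-01-15 00:00:05.779 [WARN] queue.consumer: SSL certificate
2024-01-15 00:00:08.279 [WARN] http.server: Socket connection 
2024-01-15 00:00:12.945 [WARN] queue.consumer: Socket connecti
2024-01-15 00:00:14.651 [WARN] auth.jwt: Index rebuild in prog
2024-01-15 00:00:18.751 [INFO] cache.redis: Cache hit for key 
2024-01-15 00:00:23.328 [INFO] worker.main: SSL certificate va
2024-01-15 00:00:27.053 [INFO] http.server: Socket connection 
2024-01-15 00:00:28.333 [INFO] auth.jwt: Garbage collection tr
2024-01-15 00:00:32.724 [INFO] auth.jwt: Request processed suc
                                                              
                                                              
                                                              
                                                              
                                                              
                                                              
                                                              
                                                              
                                                              
                                                              
                                                              
                                                              


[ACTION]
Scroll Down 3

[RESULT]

[server.log]│ readme.md                                       
──────────────────────────────────────────────────────────────
2024-01-15 00:00:12.945 [WARN] queue.consumer: Socket connecti
2024-01-15 00:00:14.651 [WARN] auth.jwt: Index rebuild in prog
2024-01-15 00:00:18.751 [INFO] cache.redis: Cache hit for key 
2024-01-15 00:00:23.328 [INFO] worker.main: SSL certificate va
2024-01-15 00:00:27.053 [INFO] http.server: Socket connection 
2024-01-15 00:00:28.333 [INFO] auth.jwt: Garbage collection tr
2024-01-15 00:00:32.724 [INFO] auth.jwt: Request processed suc
                                                              
                                                              
                                                              
                                                              
                                                              
                                                              
                                                              
                                                              
                                                              
                                                              
                                                              
                                                              
                                                              
                                                              
                                                              


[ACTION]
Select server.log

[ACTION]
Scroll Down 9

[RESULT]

[server.log]│ readme.md                                       
──────────────────────────────────────────────────────────────
2024-01-15 00:00:32.724 [INFO] auth.jwt: Request processed suc
                                                              
                                                              
                                                              
                                                              
                                                              
                                                              
                                                              
                                                              
                                                              
                                                              
                                                              
                                                              
                                                              
                                                              
                                                              
                                                              
                                                              
                                                              
                                                              
                                                              
                                                              


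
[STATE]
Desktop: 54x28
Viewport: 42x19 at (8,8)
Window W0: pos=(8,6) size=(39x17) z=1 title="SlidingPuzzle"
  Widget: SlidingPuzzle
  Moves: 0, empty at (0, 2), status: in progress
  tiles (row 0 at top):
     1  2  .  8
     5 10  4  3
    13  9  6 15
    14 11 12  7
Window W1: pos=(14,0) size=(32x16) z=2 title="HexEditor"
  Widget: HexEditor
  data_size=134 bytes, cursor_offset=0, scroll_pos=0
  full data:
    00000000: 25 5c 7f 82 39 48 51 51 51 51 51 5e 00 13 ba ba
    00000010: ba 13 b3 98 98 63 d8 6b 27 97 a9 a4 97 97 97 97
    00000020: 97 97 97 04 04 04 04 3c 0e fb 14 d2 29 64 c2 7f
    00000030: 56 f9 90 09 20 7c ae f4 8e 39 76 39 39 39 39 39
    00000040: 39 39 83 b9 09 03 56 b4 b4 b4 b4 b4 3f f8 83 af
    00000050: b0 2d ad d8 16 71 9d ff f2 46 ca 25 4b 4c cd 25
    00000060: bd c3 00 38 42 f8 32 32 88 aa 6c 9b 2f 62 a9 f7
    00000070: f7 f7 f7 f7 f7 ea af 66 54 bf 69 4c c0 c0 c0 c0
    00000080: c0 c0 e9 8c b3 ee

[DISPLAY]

┠─────┃00000050  b0 2d ad d8 16 71 9d┃┨   
┃┌────┃00000060  bd c3 00 38 42 f8 32┃┃   
┃│  1 ┃00000070  f7 f7 f7 f7 f7 ea af┃┃   
┃├────┃00000080  c0 c0 e9 8c b3 ee   ┃┃   
┃│  5 ┃                              ┃┃   
┃├────┃                              ┃┃   
┃│ 13 ┃                              ┃┃   
┃├────┗━━━━━━━━━━━━━━━━━━━━━━━━━━━━━━┛┃   
┃│ 14 │ 11 │ 12 │  7 │                ┃   
┃└────┴────┴────┴────┘                ┃   
┃Moves: 0                             ┃   
┃                                     ┃   
┃                                     ┃   
┃                                     ┃   
┗━━━━━━━━━━━━━━━━━━━━━━━━━━━━━━━━━━━━━┛   
                                          
                                          
                                          
                                          


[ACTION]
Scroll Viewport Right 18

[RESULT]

──┃00000050  b0 2d ad d8 16 71 9d┃┨       
──┃00000060  bd c3 00 38 42 f8 32┃┃       
1 ┃00000070  f7 f7 f7 f7 f7 ea af┃┃       
──┃00000080  c0 c0 e9 8c b3 ee   ┃┃       
5 ┃                              ┃┃       
──┃                              ┃┃       
3 ┃                              ┃┃       
──┗━━━━━━━━━━━━━━━━━━━━━━━━━━━━━━┛┃       
4 │ 11 │ 12 │  7 │                ┃       
──┴────┴────┴────┘                ┃       
es: 0                             ┃       
                                  ┃       
                                  ┃       
                                  ┃       
━━━━━━━━━━━━━━━━━━━━━━━━━━━━━━━━━━┛       
                                          
                                          
                                          
                                          


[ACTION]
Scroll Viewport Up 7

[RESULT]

  ┃ HexEditor                    ┃        
  ┠──────────────────────────────┨        
  ┃00000000  25 5c 7f 82 39 48 51┃        
  ┃00000010  ba 13 b3 98 98 63 d8┃        
  ┃00000020  97 97 97 04 04 04 04┃        
━━┃00000030  56 f9 90 09 20 7c ae┃┓       
id┃00000040  39 39 83 b9 09 03 56┃┃       
──┃00000050  b0 2d ad d8 16 71 9d┃┨       
──┃00000060  bd c3 00 38 42 f8 32┃┃       
1 ┃00000070  f7 f7 f7 f7 f7 ea af┃┃       
──┃00000080  c0 c0 e9 8c b3 ee   ┃┃       
5 ┃                              ┃┃       
──┃                              ┃┃       
3 ┃                              ┃┃       
──┗━━━━━━━━━━━━━━━━━━━━━━━━━━━━━━┛┃       
4 │ 11 │ 12 │  7 │                ┃       
──┴────┴────┴────┘                ┃       
es: 0                             ┃       
                                  ┃       


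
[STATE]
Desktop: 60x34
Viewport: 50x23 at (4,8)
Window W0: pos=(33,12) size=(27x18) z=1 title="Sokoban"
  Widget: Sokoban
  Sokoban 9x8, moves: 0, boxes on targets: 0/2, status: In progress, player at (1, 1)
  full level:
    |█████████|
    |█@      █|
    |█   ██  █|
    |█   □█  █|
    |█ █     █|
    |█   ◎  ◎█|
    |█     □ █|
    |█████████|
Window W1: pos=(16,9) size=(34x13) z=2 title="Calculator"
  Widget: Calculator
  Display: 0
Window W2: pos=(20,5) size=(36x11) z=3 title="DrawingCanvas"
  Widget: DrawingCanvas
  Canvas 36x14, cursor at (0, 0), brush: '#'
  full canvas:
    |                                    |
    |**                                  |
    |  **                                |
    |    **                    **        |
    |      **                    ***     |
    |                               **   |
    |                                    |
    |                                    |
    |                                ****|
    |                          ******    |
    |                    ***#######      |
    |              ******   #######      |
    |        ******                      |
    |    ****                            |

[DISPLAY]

                ┃+                                
            ┏━━━┃**                               
            ┃ Ca┃  **                             
            ┠───┃    **                    **     
            ┃   ┃      **                    ***  
            ┃┌──┃                               **
            ┃│ 7┃                                 
            ┃├──┗━━━━━━━━━━━━━━━━━━━━━━━━━━━━━━━━━
            ┃│ 4 │ 5 │ 6 │ × │               ┃    
            ┃├───┼───┼───┼───┤               ┃    
            ┃│ 1 │ 2 │ 3 │ - │               ┃    
            ┃├───┼───┼───┼───┤               ┃    
            ┃│ 0 │ . │ = │ + │               ┃    
            ┗━━━━━━━━━━━━━━━━━━━━━━━━━━━━━━━━┛    
                             ┃█████████           
                             ┃Moves: 0  0/2       
                             ┃                    
                             ┃                    
                             ┃                    
                             ┃                    
                             ┃                    
                             ┗━━━━━━━━━━━━━━━━━━━━
                                                  


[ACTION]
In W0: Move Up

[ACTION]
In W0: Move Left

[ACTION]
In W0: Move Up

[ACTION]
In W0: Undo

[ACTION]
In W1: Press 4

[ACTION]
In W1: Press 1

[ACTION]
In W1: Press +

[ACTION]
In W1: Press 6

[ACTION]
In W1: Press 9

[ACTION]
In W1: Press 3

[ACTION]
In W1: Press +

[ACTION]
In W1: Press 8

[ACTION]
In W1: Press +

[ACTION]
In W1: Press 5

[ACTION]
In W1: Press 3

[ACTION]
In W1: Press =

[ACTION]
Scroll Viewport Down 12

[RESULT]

            ┠───┃    **                    **     
            ┃   ┃      **                    ***  
            ┃┌──┃                               **
            ┃│ 7┃                                 
            ┃├──┗━━━━━━━━━━━━━━━━━━━━━━━━━━━━━━━━━
            ┃│ 4 │ 5 │ 6 │ × │               ┃    
            ┃├───┼───┼───┼───┤               ┃    
            ┃│ 1 │ 2 │ 3 │ - │               ┃    
            ┃├───┼───┼───┼───┤               ┃    
            ┃│ 0 │ . │ = │ + │               ┃    
            ┗━━━━━━━━━━━━━━━━━━━━━━━━━━━━━━━━┛    
                             ┃█████████           
                             ┃Moves: 0  0/2       
                             ┃                    
                             ┃                    
                             ┃                    
                             ┃                    
                             ┃                    
                             ┗━━━━━━━━━━━━━━━━━━━━
                                                  
                                                  
                                                  
                                                  


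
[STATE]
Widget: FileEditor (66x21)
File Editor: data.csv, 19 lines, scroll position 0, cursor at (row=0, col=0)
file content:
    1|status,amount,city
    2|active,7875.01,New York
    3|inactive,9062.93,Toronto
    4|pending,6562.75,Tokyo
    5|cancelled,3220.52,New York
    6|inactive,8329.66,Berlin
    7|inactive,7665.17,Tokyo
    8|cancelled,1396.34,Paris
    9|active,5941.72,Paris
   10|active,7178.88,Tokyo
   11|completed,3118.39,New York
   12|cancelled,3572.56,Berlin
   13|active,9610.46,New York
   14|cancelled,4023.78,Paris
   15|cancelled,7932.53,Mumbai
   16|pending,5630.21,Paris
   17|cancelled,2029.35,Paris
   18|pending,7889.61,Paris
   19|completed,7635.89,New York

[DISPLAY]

█tatus,amount,city                                               ▲
active,7875.01,New York                                          █
inactive,9062.93,Toronto                                         ░
pending,6562.75,Tokyo                                            ░
cancelled,3220.52,New York                                       ░
inactive,8329.66,Berlin                                          ░
inactive,7665.17,Tokyo                                           ░
cancelled,1396.34,Paris                                          ░
active,5941.72,Paris                                             ░
active,7178.88,Tokyo                                             ░
completed,3118.39,New York                                       ░
cancelled,3572.56,Berlin                                         ░
active,9610.46,New York                                          ░
cancelled,4023.78,Paris                                          ░
cancelled,7932.53,Mumbai                                         ░
pending,5630.21,Paris                                            ░
cancelled,2029.35,Paris                                          ░
pending,7889.61,Paris                                            ░
completed,7635.89,New York                                       ░
                                                                 ░
                                                                 ▼


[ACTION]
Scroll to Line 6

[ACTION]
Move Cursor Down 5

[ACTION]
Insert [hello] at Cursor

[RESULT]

status,amount,city                                               ▲
active,7875.01,New York                                          █
inactive,9062.93,Toronto                                         ░
pending,6562.75,Tokyo                                            ░
cancelled,3220.52,New York                                       ░
hello█nactive,8329.66,Berlin                                     ░
inactive,7665.17,Tokyo                                           ░
cancelled,1396.34,Paris                                          ░
active,5941.72,Paris                                             ░
active,7178.88,Tokyo                                             ░
completed,3118.39,New York                                       ░
cancelled,3572.56,Berlin                                         ░
active,9610.46,New York                                          ░
cancelled,4023.78,Paris                                          ░
cancelled,7932.53,Mumbai                                         ░
pending,5630.21,Paris                                            ░
cancelled,2029.35,Paris                                          ░
pending,7889.61,Paris                                            ░
completed,7635.89,New York                                       ░
                                                                 ░
                                                                 ▼


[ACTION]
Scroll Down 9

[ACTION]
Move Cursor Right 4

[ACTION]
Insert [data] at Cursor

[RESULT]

status,amount,city                                               ▲
active,7875.01,New York                                          █
inactive,9062.93,Toronto                                         ░
pending,6562.75,Tokyo                                            ░
cancelled,3220.52,New York                                       ░
helloinacdata█ive,8329.66,Berlin                                 ░
inactive,7665.17,Tokyo                                           ░
cancelled,1396.34,Paris                                          ░
active,5941.72,Paris                                             ░
active,7178.88,Tokyo                                             ░
completed,3118.39,New York                                       ░
cancelled,3572.56,Berlin                                         ░
active,9610.46,New York                                          ░
cancelled,4023.78,Paris                                          ░
cancelled,7932.53,Mumbai                                         ░
pending,5630.21,Paris                                            ░
cancelled,2029.35,Paris                                          ░
pending,7889.61,Paris                                            ░
completed,7635.89,New York                                       ░
                                                                 ░
                                                                 ▼


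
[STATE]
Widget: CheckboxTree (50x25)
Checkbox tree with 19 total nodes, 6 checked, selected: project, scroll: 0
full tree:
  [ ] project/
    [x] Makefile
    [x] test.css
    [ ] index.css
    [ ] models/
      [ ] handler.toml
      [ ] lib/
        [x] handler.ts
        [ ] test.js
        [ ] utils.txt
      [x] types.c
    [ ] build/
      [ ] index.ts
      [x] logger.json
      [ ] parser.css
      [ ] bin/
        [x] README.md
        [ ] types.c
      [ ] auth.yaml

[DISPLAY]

>[-] project/                                     
   [x] Makefile                                   
   [x] test.css                                   
   [ ] index.css                                  
   [-] models/                                    
     [ ] handler.toml                             
     [-] lib/                                     
       [x] handler.ts                             
       [ ] test.js                                
       [ ] utils.txt                              
     [x] types.c                                  
   [-] build/                                     
     [ ] index.ts                                 
     [x] logger.json                              
     [ ] parser.css                               
     [-] bin/                                     
       [x] README.md                              
       [ ] types.c                                
     [ ] auth.yaml                                
                                                  
                                                  
                                                  
                                                  
                                                  
                                                  


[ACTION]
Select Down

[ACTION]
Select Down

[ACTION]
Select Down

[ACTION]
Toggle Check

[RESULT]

 [-] project/                                     
   [x] Makefile                                   
   [x] test.css                                   
>  [x] index.css                                  
   [-] models/                                    
     [ ] handler.toml                             
     [-] lib/                                     
       [x] handler.ts                             
       [ ] test.js                                
       [ ] utils.txt                              
     [x] types.c                                  
   [-] build/                                     
     [ ] index.ts                                 
     [x] logger.json                              
     [ ] parser.css                               
     [-] bin/                                     
       [x] README.md                              
       [ ] types.c                                
     [ ] auth.yaml                                
                                                  
                                                  
                                                  
                                                  
                                                  
                                                  


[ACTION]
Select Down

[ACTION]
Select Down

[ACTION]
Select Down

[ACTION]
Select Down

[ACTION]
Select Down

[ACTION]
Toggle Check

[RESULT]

 [-] project/                                     
   [x] Makefile                                   
   [x] test.css                                   
   [x] index.css                                  
   [-] models/                                    
     [ ] handler.toml                             
     [-] lib/                                     
       [x] handler.ts                             
>      [x] test.js                                
       [ ] utils.txt                              
     [x] types.c                                  
   [-] build/                                     
     [ ] index.ts                                 
     [x] logger.json                              
     [ ] parser.css                               
     [-] bin/                                     
       [x] README.md                              
       [ ] types.c                                
     [ ] auth.yaml                                
                                                  
                                                  
                                                  
                                                  
                                                  
                                                  


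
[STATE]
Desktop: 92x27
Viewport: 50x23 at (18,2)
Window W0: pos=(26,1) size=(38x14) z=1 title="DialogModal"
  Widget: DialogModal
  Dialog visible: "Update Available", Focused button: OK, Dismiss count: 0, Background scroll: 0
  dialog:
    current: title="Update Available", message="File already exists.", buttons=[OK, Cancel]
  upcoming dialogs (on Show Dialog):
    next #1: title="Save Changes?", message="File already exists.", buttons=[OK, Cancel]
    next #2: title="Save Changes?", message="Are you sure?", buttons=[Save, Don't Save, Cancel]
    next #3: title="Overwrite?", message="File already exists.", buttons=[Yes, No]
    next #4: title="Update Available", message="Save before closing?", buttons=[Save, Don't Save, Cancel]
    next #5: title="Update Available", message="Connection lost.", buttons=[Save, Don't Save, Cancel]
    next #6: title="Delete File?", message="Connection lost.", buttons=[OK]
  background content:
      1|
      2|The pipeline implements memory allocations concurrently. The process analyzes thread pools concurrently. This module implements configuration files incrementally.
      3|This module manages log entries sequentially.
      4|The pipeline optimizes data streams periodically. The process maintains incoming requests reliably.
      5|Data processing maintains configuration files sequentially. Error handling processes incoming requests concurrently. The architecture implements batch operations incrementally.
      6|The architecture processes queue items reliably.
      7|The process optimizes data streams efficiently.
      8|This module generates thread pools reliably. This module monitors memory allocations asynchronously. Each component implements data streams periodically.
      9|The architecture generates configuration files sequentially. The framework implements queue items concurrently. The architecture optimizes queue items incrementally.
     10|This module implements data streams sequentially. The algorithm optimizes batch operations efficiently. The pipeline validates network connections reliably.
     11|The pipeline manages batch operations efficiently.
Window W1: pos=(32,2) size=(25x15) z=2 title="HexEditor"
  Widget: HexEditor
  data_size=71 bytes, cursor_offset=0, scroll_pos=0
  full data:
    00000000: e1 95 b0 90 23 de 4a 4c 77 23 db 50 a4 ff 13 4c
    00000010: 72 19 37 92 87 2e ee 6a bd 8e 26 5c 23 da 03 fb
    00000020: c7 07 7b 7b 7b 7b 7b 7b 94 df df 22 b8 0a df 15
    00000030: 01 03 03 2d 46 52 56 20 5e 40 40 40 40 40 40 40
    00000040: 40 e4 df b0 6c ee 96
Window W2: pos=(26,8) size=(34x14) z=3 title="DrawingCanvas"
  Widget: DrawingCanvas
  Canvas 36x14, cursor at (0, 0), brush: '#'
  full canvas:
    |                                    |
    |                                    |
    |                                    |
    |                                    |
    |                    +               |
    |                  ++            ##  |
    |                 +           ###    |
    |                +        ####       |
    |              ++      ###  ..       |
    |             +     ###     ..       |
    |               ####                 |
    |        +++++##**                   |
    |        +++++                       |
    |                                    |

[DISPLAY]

        ┃ Dial┏━━━━━━━━━━━━━━━━━━━━━━━┓      ┃    
        ┠─────┃ HexEditor             ┃──────┨    
        ┃     ┠───────────────────────┨      ┃    
        ┃The p┃00000000  E1 95 b0 90 2┃ alloc┃    
        ┃This ┃00000010  72 19 37 92 8┃s sequ┃    
        ┃The p┃00000020  c7 07 7b 7b 7┃reams ┃    
        ┏━━━━━━━━━━━━━━━━━━━━━━━━━━━━━━━━┓rat┃    
        ┃ DrawingCanvas                  ┃ite┃    
        ┠────────────────────────────────┨s e┃    
        ┃+                               ┃s r┃    
        ┃                                ┃ura┃    
        ┃                                ┃ms ┃    
        ┃                                ┃━━━┛    
        ┃                    +           ┃        
        ┃                  ++            ┃        
        ┃                 +           ###┃        
        ┃                +        ####   ┃        
        ┃              ++      ###  ..   ┃        
        ┃             +     ###     ..   ┃        
        ┗━━━━━━━━━━━━━━━━━━━━━━━━━━━━━━━━┛        
                                                  
                                                  
                                                  


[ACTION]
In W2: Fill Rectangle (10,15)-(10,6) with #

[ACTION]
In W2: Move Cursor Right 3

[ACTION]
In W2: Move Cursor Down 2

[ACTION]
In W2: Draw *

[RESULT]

        ┃ Dial┏━━━━━━━━━━━━━━━━━━━━━━━┓      ┃    
        ┠─────┃ HexEditor             ┃──────┨    
        ┃     ┠───────────────────────┨      ┃    
        ┃The p┃00000000  E1 95 b0 90 2┃ alloc┃    
        ┃This ┃00000010  72 19 37 92 8┃s sequ┃    
        ┃The p┃00000020  c7 07 7b 7b 7┃reams ┃    
        ┏━━━━━━━━━━━━━━━━━━━━━━━━━━━━━━━━┓rat┃    
        ┃ DrawingCanvas                  ┃ite┃    
        ┠────────────────────────────────┨s e┃    
        ┃                                ┃s r┃    
        ┃                                ┃ura┃    
        ┃   *                            ┃ms ┃    
        ┃                                ┃━━━┛    
        ┃                    +           ┃        
        ┃                  ++            ┃        
        ┃                 +           ###┃        
        ┃                +        ####   ┃        
        ┃              ++      ###  ..   ┃        
        ┃             +     ###     ..   ┃        
        ┗━━━━━━━━━━━━━━━━━━━━━━━━━━━━━━━━┛        
                                                  
                                                  
                                                  
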